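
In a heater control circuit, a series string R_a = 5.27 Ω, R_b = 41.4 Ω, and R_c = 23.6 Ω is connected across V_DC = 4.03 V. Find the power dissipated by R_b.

ΣR = 70.27 Ω → I = 4.03/70.27 = 0.05735 A.
V(R_b) = I·R = 2.374 V; P = V·I = 2.374 × 0.05735 = 0.1362 W.

P ≈ 0.136 W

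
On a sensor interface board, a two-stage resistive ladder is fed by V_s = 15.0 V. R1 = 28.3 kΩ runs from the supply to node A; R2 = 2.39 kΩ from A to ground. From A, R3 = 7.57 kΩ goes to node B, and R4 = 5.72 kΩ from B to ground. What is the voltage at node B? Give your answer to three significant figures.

V_B ≈ 0.431 V

Node A sees R2 in parallel with the series input of stage 2, R3 + R4 = 13.29 kΩ.
Effective lower resistance at A: R2 ‖ 13.29 = 2.026 kΩ.
First divider: V_A = V_s · 2.026/(28.3 + 2.026) = 1.002 V.
Stage 2 is unloaded, so V_B = V_A · R4/(R3+R4) = 1.002 × 5.72/13.29 = 0.4312 V.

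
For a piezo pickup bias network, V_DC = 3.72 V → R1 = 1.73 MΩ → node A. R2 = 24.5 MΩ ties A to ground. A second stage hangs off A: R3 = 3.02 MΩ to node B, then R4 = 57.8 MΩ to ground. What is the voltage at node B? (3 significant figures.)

V_B ≈ 3.22 V

Looking into the second stage from A: R3 + R4 = 60.82 MΩ appears in parallel with R2.
R2 ‖ (R3+R4) = 17.46 MΩ.
So V_A = 3.72 × 0.9099 = 3.385 V.
Then the unloaded second divider: V_B = V_A × R4/(R3+R4) = 3.385 × 0.9503 = 3.217 V.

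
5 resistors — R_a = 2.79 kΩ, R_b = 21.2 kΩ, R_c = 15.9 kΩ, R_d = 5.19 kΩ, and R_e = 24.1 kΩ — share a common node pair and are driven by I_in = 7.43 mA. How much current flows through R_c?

I ≈ 0.665 mA

Conductances: ΣG = 1/2.79 + 1/21.2 + 1/15.9 + 1/5.19 + 1/24.1 = 0.7027 (1/kΩ).
R_c takes the fraction G_k/ΣG = 0.06289/0.7027 = 0.08951, so I = 7.43 × 0.08951 = 0.6650 mA.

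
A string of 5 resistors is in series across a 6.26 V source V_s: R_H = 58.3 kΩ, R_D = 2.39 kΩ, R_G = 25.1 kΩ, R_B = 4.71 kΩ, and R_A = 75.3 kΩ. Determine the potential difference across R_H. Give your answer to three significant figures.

V ≈ 2.20 V

Total series resistance ΣR = 58.3 + 2.39 + 25.1 + 4.71 + 75.3 = 165.8 kΩ.
By the voltage-divider rule, V = 6.26 × 58.30/165.8 = 2.201 V.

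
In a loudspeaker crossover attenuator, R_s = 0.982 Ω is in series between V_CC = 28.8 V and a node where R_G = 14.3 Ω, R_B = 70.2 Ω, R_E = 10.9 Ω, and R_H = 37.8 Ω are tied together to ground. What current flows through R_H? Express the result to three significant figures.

Equivalent of the parallel group: R_p = 4.941 Ω.
Node voltage V_A = V_CC · R_p/(R_s + R_p) = 28.8 × 0.8342 = 24.03 V.
Branch current I = V_A/R_H = 24.03/37.8 = 0.6356 A.

I ≈ 0.636 A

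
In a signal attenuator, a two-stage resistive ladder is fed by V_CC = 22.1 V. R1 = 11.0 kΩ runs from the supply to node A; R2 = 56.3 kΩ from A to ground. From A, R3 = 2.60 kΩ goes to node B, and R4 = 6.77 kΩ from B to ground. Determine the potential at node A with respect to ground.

V_A ≈ 9.33 V

Looking into the second stage from A: R3 + R4 = 9.370 kΩ appears in parallel with R2.
Effective lower resistance at A: R2 ‖ 9.370 = 8.033 kΩ.
V_A = 22.1 × 8.033/(11.0 + 8.033) = 9.327 V.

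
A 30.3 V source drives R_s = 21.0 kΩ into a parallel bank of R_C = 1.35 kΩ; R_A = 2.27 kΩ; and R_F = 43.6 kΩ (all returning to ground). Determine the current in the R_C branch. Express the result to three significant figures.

I ≈ 0.854 mA

Combine the parallel branches: R_p = (1/1.35 + 1/2.27 + 1/43.6)⁻¹ = 0.8304 kΩ.
V_A by voltage divider: V_A = 30.3 × 0.8304/(21.0 + 0.8304) = 1.153 V.
Branch current I = V_A/R_C = 1.153/1.35 = 0.8538 mA.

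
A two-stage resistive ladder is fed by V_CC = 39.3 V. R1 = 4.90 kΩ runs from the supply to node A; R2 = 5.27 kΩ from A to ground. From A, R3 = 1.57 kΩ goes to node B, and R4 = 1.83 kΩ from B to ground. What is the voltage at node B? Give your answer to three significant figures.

V_B ≈ 6.27 V

Looking into the second stage from A: R3 + R4 = 3.400 kΩ appears in parallel with R2.
Effective lower resistance at A: R2 ‖ 3.400 = 2.067 kΩ.
First divider: V_A = V_CC · 2.067/(4.90 + 2.067) = 11.66 V.
V_B = V_A × 0.5382 = 6.275 V.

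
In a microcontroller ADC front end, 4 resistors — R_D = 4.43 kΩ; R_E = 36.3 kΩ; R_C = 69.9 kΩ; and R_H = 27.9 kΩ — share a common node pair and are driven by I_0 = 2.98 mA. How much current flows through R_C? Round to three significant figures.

Total conductance ΣG = 1/4.43 + 1/36.3 + 1/69.9 + 1/27.9 = 0.3034 (units of 1/kΩ).
Current divider: I(R_C) = I_0 · G_k/ΣG = 2.98 × (0.01431/0.3034) = 2.98 × 0.04715 = 0.1405 mA.

I ≈ 0.141 mA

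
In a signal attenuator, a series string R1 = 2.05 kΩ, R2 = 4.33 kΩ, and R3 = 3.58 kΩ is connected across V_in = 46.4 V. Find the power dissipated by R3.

The common current is I = 46.4/9.960 = 4.659 mA.
V(R3) = I·R = 16.68 V; P = V·I = 16.68 × 4.659 = 77.70 mW.

P ≈ 77.7 mW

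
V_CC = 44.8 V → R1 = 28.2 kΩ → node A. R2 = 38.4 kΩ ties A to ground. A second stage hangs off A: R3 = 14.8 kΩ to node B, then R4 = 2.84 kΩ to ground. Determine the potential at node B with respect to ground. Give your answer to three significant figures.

V_B ≈ 2.16 V

Looking into the second stage from A: R3 + R4 = 17.64 kΩ appears in parallel with R2.
R2 ‖ (R3+R4) = 12.09 kΩ.
So V_A = 44.8 × 0.3000 = 13.44 V.
Stage 2 is unloaded, so V_B = V_A · R4/(R3+R4) = 13.44 × 2.84/17.64 = 2.164 V.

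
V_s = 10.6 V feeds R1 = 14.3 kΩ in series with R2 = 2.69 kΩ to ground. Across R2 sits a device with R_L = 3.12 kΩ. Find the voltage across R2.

R2 ‖ R_L = (2.69 × 3.12)/(2.69 + 3.12) = 1.445 kΩ.
Voltage divider with the loaded lower leg: V_out = 10.6 × 1.445/(14.3 + 1.445) = 10.6 × 0.09175 = 0.9725 V.

V_out ≈ 0.973 V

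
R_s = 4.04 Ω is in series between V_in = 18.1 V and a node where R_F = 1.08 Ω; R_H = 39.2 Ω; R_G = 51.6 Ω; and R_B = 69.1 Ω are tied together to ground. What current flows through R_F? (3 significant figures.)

Parallel bank: R_p = 1/(1/1.08 + 1/39.2 + 1/51.6 + 1/69.1) = 1.015 Ω.
Node voltage V_A = V_in · R_p/(R_s + R_p) = 18.1 × 0.2008 = 3.634 V.
I(R_F) = V_A / R_F = 3.634/1.08 = 3.365 A.
(Check via current divider: I_total = 3.581 A; share G_k/ΣG = 0.9398 → same result.)

I ≈ 3.36 A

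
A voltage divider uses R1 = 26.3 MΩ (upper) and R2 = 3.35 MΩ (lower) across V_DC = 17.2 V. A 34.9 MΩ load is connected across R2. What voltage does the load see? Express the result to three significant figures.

The load sits in parallel with R2, giving an effective lower resistance R2' = R2·R_L/(R2+R_L) = 3.057 MΩ.
Then V_out = V_DC · R2'/(R1 + R2') = 17.2 × 3.057/29.36 = 1.791 V.
(Unloaded it would be 1.94 V; the load pulls it down.)

V_out ≈ 1.79 V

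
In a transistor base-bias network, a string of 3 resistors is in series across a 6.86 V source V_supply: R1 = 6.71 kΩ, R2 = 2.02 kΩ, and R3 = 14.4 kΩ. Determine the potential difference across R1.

Series total: ΣR = 6.71 + 2.02 + 14.4 = 23.13 kΩ.
V = V_supply · R/ΣR = 6.86 × 0.2901 = 1.990 V.

V ≈ 1.99 V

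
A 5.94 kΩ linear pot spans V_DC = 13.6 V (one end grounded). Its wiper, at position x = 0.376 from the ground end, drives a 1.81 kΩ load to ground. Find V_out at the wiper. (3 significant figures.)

The pot divides into 3.707 kΩ above the wiper and 2.233 kΩ below.
Lower segment in parallel with the load: 2.233 ‖ 1.81 = 0.9998 kΩ.
V_out = 13.6 × 0.9998/(3.707 + 0.9998) = 2.889 V.

V_out ≈ 2.89 V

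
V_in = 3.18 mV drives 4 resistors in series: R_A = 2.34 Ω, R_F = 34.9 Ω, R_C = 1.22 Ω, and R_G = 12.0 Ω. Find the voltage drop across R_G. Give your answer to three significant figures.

Series total: ΣR = 2.34 + 34.9 + 1.22 + 12.0 = 50.46 Ω.
Voltage divider: V = V_in · (12.00 / 50.46) = 3.18 × 0.2378 = 0.7562 mV.

V ≈ 0.756 mV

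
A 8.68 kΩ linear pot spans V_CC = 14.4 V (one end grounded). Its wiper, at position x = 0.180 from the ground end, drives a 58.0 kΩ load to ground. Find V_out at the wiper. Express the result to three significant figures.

V_out ≈ 2.54 V

The pot divides into 7.118 kΩ above the wiper and 1.562 kΩ below.
R_L loads the lower segment: effective lower R = 1.521 kΩ.
Then V_out = V_CC · 1.521/(7.118 + 1.521) = 2.536 V.
(Unloaded: V_out = x·V_CC = 2.59 V.)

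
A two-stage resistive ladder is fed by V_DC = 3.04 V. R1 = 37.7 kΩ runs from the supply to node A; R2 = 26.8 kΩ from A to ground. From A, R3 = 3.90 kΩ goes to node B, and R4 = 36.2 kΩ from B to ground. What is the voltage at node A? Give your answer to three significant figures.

The second stage (R3 + R4 = 40.10 kΩ) loads node A in parallel with R2.
R2 ‖ (R3+R4) = 16.06 kΩ.
First divider: V_A = V_DC · 16.06/(37.7 + 16.06) = 0.9083 V.

V_A ≈ 0.908 V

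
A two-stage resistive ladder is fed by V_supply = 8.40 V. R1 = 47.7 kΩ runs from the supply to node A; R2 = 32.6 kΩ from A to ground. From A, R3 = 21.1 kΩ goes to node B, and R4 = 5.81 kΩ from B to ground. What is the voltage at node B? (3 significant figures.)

Looking into the second stage from A: R3 + R4 = 26.91 kΩ appears in parallel with R2.
Effective lower resistance at A: R2 ‖ 26.91 = 14.74 kΩ.
V_A = 8.40 × 14.74/(47.7 + 14.74) = 1.983 V.
V_B = V_A × 0.2159 = 0.4282 V.

V_B ≈ 0.428 V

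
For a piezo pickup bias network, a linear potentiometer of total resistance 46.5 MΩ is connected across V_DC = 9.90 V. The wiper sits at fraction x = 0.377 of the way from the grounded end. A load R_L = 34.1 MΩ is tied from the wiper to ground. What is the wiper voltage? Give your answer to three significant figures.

V_out ≈ 2.83 V

The pot divides into 28.97 MΩ above the wiper and 17.53 MΩ below.
Lower segment in parallel with the load: 17.53 ‖ 34.1 = 11.58 MΩ.
Then V_out = V_DC · 11.58/(28.97 + 11.58) = 2.827 V.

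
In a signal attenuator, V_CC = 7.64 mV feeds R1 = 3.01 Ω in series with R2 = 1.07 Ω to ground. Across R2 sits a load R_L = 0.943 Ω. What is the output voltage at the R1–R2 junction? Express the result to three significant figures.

The load sits in parallel with R2, giving an effective lower resistance R2' = R2·R_L/(R2+R_L) = 0.5012 Ω.
Now apply the divider: V_out = 7.64 × 0.1428 = 1.091 mV.
(Unloaded it would be 2.00 mV; the load pulls it down.)

V_out ≈ 1.09 mV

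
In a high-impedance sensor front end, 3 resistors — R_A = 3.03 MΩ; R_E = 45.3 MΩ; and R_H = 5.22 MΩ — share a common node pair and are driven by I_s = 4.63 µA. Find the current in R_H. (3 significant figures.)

Conductances: ΣG = 1/3.03 + 1/45.3 + 1/5.22 = 0.5437 (1/MΩ).
By the current-divider rule, I = I_s · G_k/ΣG = 4.63 × 0.3524 = 1.631 µA.

I ≈ 1.63 µA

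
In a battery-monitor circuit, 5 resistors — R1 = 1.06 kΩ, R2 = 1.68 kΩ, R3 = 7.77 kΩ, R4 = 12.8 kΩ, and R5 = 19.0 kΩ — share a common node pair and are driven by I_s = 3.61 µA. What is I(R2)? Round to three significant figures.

Conductances: ΣG = 1/1.06 + 1/1.68 + 1/7.77 + 1/12.8 + 1/19.0 = 1.798 (1/kΩ).
Current divider: I(R2) = I_s · G_k/ΣG = 3.61 × (0.5952/1.798) = 3.61 × 0.3310 = 1.195 µA.

I ≈ 1.20 µA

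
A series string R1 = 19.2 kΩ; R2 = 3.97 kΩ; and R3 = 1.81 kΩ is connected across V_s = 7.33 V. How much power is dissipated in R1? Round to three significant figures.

P ≈ 1.65 mW

ΣR = 24.98 kΩ → I = 7.33/24.98 = 0.2934 mA.
P = I²R = 0.08610 × 19.2 = 1.653 mW.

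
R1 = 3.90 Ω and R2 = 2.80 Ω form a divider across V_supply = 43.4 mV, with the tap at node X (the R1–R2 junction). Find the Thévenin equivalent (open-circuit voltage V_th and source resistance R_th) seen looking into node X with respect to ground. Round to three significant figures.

Open-circuit (no load on X): V_th = V_supply · R2/(R1 + R2) = 43.4 × 2.80/(3.900 + 2.80) = 18.14 mV.
Looking into X with the source shorted: R_th = R1·R2/(R1+R2) = 3.900 × 2.80/6.700 = 1.630 Ω.

V_th ≈ 18.1 mV, R_th ≈ 1.63 Ω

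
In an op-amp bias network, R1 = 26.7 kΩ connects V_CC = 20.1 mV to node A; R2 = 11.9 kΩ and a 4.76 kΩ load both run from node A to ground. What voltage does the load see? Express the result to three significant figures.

V_out ≈ 2.27 mV

The load sits in parallel with R2, giving an effective lower resistance R2' = R2·R_L/(R2+R_L) = 3.400 kΩ.
Then V_out = V_CC · R2'/(R1 + R2') = 20.1 × 3.400/30.10 = 2.270 mV.
(Unloaded it would be 6.20 mV; the load pulls it down.)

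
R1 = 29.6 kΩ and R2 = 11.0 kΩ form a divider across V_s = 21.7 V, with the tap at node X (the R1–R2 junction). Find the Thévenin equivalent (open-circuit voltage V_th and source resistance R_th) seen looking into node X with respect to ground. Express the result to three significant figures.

V_th ≈ 5.88 V, R_th ≈ 8.02 kΩ

V_th is the unloaded tap voltage: V_s · R2/(R1+R2) = 21.7 × 0.2709 = 5.879 V.
Looking into X with the source shorted: R_th = R1·R2/(R1+R2) = 29.60 × 11.0/40.60 = 8.020 kΩ.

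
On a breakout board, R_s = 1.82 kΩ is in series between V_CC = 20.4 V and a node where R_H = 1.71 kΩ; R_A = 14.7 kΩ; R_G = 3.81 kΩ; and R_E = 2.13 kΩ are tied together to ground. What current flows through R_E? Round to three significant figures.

I ≈ 2.72 mA

Equivalent of the parallel group: R_p = 0.7221 kΩ.
V_A = 20.4 × 0.7221/2.542 = 5.795 V.
Branch current I = V_A/R_E = 5.795/2.13 = 2.721 mA.
(Equivalently: I_total = 8.025 mA, then current-divider fraction G_k/ΣG = 0.3390.)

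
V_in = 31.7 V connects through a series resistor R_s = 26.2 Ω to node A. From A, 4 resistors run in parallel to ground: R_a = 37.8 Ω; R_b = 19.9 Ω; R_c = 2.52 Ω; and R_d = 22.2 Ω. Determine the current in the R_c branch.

Parallel bank: R_p = 1/(1/37.8 + 1/19.9 + 1/2.52 + 1/22.2) = 1.928 Ω.
V_A = 31.7 × 1.928/28.13 = 2.173 V.
Branch current I = V_A/R_c = 2.173/2.52 = 0.8624 A.

I ≈ 0.862 A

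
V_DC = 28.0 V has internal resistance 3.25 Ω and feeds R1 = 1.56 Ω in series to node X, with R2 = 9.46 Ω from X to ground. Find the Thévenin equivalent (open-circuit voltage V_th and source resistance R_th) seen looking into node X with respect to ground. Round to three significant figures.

R1' = 3.25 + 1.56 = 4.810 Ω (source resistance + R1).
With X open, the divider is unloaded: V_th = 28.0 × 9.46/14.27 = 18.56 V.
Looking into X with the source shorted: R_th = R1'·R2/(R1'+R2) = 4.810 × 9.46/14.27 = 3.189 Ω.

V_th ≈ 18.6 V, R_th ≈ 3.19 Ω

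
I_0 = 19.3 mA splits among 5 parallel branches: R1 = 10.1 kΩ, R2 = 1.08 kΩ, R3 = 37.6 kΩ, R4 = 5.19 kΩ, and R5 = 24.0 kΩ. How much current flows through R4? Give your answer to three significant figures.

Conductances: ΣG = 1/10.1 + 1/1.08 + 1/37.6 + 1/5.19 + 1/24.0 = 1.286 (1/kΩ).
Current divider: I(R4) = I_0 · G_k/ΣG = 19.3 × (0.1927/1.286) = 19.3 × 0.1498 = 2.892 mA.

I ≈ 2.89 mA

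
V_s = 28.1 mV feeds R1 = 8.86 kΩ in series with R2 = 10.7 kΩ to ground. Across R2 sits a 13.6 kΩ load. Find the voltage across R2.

R2 ‖ R_L = (10.7 × 13.6)/(10.7 + 13.6) = 5.988 kΩ.
Then V_out = V_s · R2'/(R1 + R2') = 28.1 × 5.988/14.85 = 11.33 mV.
(Unloaded it would be 15.4 mV; the load pulls it down.)

V_out ≈ 11.3 mV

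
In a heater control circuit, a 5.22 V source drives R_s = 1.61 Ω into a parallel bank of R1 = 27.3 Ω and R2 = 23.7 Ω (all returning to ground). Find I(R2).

Combine the parallel branches: R_p = (1/27.3 + 1/23.7)⁻¹ = 12.69 Ω.
Node voltage V_A = V_supply · R_p/(R_s + R_p) = 5.22 × 0.8874 = 4.632 V.
I(R2) = V_A / R2 = 4.632/23.7 = 0.1954 A.

I ≈ 0.195 A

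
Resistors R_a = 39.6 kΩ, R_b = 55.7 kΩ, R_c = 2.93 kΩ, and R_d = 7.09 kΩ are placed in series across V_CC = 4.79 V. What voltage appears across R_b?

V ≈ 2.53 V

Series total: ΣR = 39.6 + 55.7 + 2.93 + 7.09 = 105.3 kΩ.
Voltage divider: V = V_CC · (55.70 / 105.3) = 4.79 × 0.5289 = 2.533 V.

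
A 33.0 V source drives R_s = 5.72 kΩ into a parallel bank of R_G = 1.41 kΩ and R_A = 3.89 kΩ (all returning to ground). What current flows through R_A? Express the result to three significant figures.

I ≈ 1.30 mA

Equivalent of the parallel group: R_p = 1.035 kΩ.
V_A by voltage divider: V_A = 33.0 × 1.035/(5.72 + 1.035) = 5.056 V.
I(R_A) = V_A / R_A = 5.056/3.89 = 1.300 mA.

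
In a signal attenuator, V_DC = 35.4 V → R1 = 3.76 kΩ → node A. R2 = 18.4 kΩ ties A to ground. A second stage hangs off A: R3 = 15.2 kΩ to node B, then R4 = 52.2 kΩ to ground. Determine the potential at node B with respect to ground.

Node A sees R2 in parallel with the series input of stage 2, R3 + R4 = 67.40 kΩ.
R2 ‖ (R3+R4) = 14.45 kΩ.
So V_A = 35.4 × 0.7936 = 28.09 V.
V_B = V_A × 0.7745 = 21.76 V.

V_B ≈ 21.8 V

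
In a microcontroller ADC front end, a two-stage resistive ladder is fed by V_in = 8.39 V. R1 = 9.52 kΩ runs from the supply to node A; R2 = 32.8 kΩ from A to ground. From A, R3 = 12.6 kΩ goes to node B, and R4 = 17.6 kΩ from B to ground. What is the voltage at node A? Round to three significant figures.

Node A sees R2 in parallel with the series input of stage 2, R3 + R4 = 30.20 kΩ.
Effective lower resistance at A: R2 ‖ 30.20 = 15.72 kΩ.
So V_A = 8.39 × 0.6229 = 5.226 V.

V_A ≈ 5.23 V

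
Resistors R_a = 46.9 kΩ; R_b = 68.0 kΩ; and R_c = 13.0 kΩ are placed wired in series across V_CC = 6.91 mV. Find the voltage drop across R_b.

V ≈ 3.67 mV

Series total: ΣR = 46.9 + 68.0 + 13.0 = 127.9 kΩ.
Voltage divider: V = V_CC · (68.00 / 127.9) = 6.91 × 0.5317 = 3.674 mV.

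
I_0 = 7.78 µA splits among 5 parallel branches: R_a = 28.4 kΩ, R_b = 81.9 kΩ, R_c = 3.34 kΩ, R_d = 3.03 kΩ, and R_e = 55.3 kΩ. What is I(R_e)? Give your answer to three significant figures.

ΣG = 1/28.4 + 1/81.9 + 1/3.34 + 1/3.03 + 1/55.3 = 0.6949.
Current divider: I(R_e) = I_0 · G_k/ΣG = 7.78 × (0.01808/0.6949) = 7.78 × 0.02602 = 0.2024 µA.

I ≈ 0.202 µA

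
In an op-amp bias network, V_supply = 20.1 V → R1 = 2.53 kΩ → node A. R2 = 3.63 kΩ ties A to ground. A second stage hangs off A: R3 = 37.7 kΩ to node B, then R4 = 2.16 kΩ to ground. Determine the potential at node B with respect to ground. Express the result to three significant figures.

The second stage (R3 + R4 = 39.86 kΩ) loads node A in parallel with R2.
R2 ‖ (R3+R4) = 3.327 kΩ.
So V_A = 20.1 × 0.5680 = 11.42 V.
Stage 2 is unloaded, so V_B = V_A · R4/(R3+R4) = 11.42 × 2.16/39.86 = 0.6187 V.

V_B ≈ 0.619 V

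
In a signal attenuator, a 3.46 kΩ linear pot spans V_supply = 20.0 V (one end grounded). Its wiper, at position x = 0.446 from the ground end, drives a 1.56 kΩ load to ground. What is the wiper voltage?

The pot divides into 1.917 kΩ above the wiper and 1.543 kΩ below.
R_L loads the lower segment: effective lower R = 0.7758 kΩ.
Loaded-divider output: V_out = 20.0 × 0.2881 = 5.762 V.

V_out ≈ 5.76 V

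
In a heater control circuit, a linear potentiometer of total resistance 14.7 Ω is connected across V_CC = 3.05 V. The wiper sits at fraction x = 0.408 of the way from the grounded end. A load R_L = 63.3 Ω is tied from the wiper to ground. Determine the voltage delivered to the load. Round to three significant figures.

V_out ≈ 1.18 V

The pot divides into 8.702 Ω above the wiper and 5.998 Ω below.
R_L loads the lower segment: effective lower R = 5.479 Ω.
V_out = 3.05 × 5.479/(8.702 + 5.479) = 1.178 V.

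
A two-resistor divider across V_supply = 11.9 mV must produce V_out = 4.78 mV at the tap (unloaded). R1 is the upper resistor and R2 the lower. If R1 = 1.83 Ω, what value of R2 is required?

R2 ≈ 1.23 Ω

The divider ratio is R2/(R1+R2) = 4.78/11.9 = 0.4017.
R2 = R1 · 0.4017/(1 − 0.4017) = 1.229 Ω.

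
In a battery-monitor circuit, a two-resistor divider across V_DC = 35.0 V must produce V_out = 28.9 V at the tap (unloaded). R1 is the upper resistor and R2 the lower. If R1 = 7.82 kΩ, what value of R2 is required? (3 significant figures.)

Required fraction k = V_out/V_DC = 0.8257.
So R2 = R1 · V_out/(V_DC − V_out) = 7.82 × 28.9/(35.0 − 28.9) = 7.82 × 4.738 = 37.05 kΩ.

R2 ≈ 37.0 kΩ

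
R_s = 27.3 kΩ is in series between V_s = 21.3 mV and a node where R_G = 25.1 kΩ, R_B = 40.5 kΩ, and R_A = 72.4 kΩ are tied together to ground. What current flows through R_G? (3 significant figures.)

Equivalent of the parallel group: R_p = 12.76 kΩ.
V_A = 21.3 × 12.76/40.06 = 6.786 mV.
Branch current I = V_A/R_G = 6.786/25.1 = 0.2704 µA.

I ≈ 0.270 µA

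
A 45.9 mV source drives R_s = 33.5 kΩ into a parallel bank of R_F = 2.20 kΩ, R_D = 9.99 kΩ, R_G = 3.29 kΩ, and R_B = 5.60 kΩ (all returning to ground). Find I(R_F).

I ≈ 0.584 µA

Equivalent of the parallel group: R_p = 0.9642 kΩ.
V_A = 45.9 × 0.9642/34.46 = 1.284 mV.
Branch current I = V_A/R_F = 1.284/2.20 = 0.5837 µA.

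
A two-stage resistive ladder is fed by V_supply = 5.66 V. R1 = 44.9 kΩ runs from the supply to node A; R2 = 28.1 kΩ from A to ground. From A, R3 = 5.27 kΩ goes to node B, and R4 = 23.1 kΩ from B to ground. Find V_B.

Looking into the second stage from A: R3 + R4 = 28.37 kΩ appears in parallel with R2.
Effective lower resistance at A: R2 ‖ 28.37 = 14.12 kΩ.
So V_A = 5.66 × 0.2392 = 1.354 V.
Stage 2 is unloaded, so V_B = V_A · R4/(R3+R4) = 1.354 × 23.1/28.37 = 1.102 V.

V_B ≈ 1.10 V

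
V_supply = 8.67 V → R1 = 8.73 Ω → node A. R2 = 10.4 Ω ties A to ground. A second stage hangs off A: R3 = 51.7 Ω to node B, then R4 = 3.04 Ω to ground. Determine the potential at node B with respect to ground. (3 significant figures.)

V_B ≈ 0.241 V

Node A sees R2 in parallel with the series input of stage 2, R3 + R4 = 54.74 Ω.
Effective lower resistance at A: R2 ‖ 54.74 = 8.740 Ω.
First divider: V_A = V_supply · 8.740/(8.73 + 8.740) = 4.337 V.
Then the unloaded second divider: V_B = V_A × R4/(R3+R4) = 4.337 × 0.05554 = 0.2409 V.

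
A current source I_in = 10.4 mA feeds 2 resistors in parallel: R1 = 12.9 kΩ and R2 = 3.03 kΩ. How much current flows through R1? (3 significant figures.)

I ≈ 1.98 mA

Two-branch current divider: I_k = I_in · R_other/(R_1 + R_2).
So I = 10.4 × 3.03/15.93 = 1.978 mA.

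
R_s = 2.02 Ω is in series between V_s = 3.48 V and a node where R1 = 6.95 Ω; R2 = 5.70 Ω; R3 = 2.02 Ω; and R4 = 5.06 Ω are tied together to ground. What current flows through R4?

Equivalent of the parallel group: R_p = 0.9881 Ω.
V_A = 3.48 × 0.9881/3.008 = 1.143 V.
I(R4) = V_A / R4 = 1.143/5.06 = 0.2259 A.

I ≈ 0.226 A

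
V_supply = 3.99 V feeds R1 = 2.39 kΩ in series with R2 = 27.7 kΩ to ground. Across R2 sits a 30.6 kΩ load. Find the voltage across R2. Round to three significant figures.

V_out ≈ 3.43 V

R2 ‖ R_L = (27.7 × 30.6)/(27.7 + 30.6) = 14.54 kΩ.
Then V_out = V_supply · R2'/(R1 + R2') = 3.99 × 14.54/16.93 = 3.427 V.
(Unloaded it would be 3.67 V; the load pulls it down.)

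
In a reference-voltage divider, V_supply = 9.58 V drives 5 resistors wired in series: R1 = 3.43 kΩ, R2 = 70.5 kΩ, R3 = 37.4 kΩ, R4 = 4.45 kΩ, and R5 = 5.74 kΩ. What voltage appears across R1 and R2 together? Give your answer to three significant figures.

Series total: ΣR = 3.43 + 70.5 + 37.4 + 4.45 + 5.74 = 121.5 kΩ.
R_{R1..R2} = 3.43 + 70.5 = 73.93 kΩ.
V = V_supply · R/ΣR = 9.58 × 0.6084 = 5.828 V.

V ≈ 5.83 V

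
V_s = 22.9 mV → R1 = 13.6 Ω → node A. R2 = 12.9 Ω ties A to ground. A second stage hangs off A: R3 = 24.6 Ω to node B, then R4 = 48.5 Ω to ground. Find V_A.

Looking into the second stage from A: R3 + R4 = 73.10 Ω appears in parallel with R2.
R2 ‖ (R3+R4) = 10.96 Ω.
So V_A = 22.9 × 0.4464 = 10.22 mV.

V_A ≈ 10.2 mV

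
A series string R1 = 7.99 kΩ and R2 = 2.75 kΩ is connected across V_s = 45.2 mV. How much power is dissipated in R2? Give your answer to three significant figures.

The common current is I = 45.2/10.74 = 4.209 µA.
P = I²R = 17.71 × 2.75 = 48.71 nW.

P ≈ 48.7 nW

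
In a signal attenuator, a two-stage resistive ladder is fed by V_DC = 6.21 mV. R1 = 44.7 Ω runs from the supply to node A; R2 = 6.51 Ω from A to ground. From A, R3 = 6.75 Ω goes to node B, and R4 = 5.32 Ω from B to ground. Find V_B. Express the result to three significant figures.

V_B ≈ 0.237 mV

Node A sees R2 in parallel with the series input of stage 2, R3 + R4 = 12.07 Ω.
R2 ‖ (R3+R4) = 4.229 Ω.
First divider: V_A = V_DC · 4.229/(44.7 + 4.229) = 0.5367 mV.
Then the unloaded second divider: V_B = V_A × R4/(R3+R4) = 0.5367 × 0.4408 = 0.2366 mV.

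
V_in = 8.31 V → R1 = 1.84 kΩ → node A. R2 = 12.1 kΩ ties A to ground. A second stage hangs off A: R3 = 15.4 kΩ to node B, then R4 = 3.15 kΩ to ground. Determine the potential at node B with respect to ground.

V_B ≈ 1.13 V

Looking into the second stage from A: R3 + R4 = 18.55 kΩ appears in parallel with R2.
Effective lower resistance at A: R2 ‖ 18.55 = 7.323 kΩ.
So V_A = 8.31 × 0.7992 = 6.641 V.
Then the unloaded second divider: V_B = V_A × R4/(R3+R4) = 6.641 × 0.1698 = 1.128 V.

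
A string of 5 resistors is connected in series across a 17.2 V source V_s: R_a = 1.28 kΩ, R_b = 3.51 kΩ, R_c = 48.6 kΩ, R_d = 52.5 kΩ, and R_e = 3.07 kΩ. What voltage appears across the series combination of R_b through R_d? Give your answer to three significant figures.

V ≈ 16.5 V

ΣR = 1.28 + 3.51 + 48.6 + 52.5 + 3.07 = 109.0 kΩ.
R_{R_b..R_d} = 3.51 + 48.6 + 52.5 = 104.6 kΩ.
By the voltage-divider rule, V = 17.2 × 104.6/109.0 = 16.51 V.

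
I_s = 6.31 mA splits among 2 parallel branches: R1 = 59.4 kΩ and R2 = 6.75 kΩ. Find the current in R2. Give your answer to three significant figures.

With just two branches, the current splits inversely with resistance.
So I = 6.31 × 59.4/66.15 = 5.666 mA.

I ≈ 5.67 mA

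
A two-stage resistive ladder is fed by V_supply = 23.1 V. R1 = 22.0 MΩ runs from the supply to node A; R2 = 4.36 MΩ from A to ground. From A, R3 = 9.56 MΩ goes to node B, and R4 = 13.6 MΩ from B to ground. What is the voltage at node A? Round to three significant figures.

V_A ≈ 3.30 V

Node A sees R2 in parallel with the series input of stage 2, R3 + R4 = 23.16 MΩ.
R2 ‖ (R3+R4) = 3.669 MΩ.
First divider: V_A = V_supply · 3.669/(22.0 + 3.669) = 3.302 V.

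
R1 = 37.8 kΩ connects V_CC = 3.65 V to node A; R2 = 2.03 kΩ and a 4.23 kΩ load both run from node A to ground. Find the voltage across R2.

R2 ‖ R_L = (2.03 × 4.23)/(2.03 + 4.23) = 1.372 kΩ.
Voltage divider with the loaded lower leg: V_out = 3.65 × 1.372/(37.8 + 1.372) = 3.65 × 0.03502 = 0.1278 V.

V_out ≈ 0.128 V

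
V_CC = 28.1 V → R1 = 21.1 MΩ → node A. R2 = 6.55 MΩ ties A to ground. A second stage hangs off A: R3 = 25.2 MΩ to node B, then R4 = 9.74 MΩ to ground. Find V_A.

V_A ≈ 5.82 V

Node A sees R2 in parallel with the series input of stage 2, R3 + R4 = 34.94 MΩ.
Effective lower resistance at A: R2 ‖ 34.94 = 5.516 MΩ.
So V_A = 28.1 × 0.2072 = 5.824 V.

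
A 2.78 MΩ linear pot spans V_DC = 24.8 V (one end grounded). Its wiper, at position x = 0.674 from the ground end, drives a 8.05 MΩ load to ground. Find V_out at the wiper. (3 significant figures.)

Split the track: R_lower = x·R_p = 1.874 MΩ, R_upper = (1−x)·R_p = 0.9063 MΩ.
R_L loads the lower segment: effective lower R = 1.520 MΩ.
Loaded-divider output: V_out = 24.8 × 0.6265 = 15.54 V.
(Unloaded: V_out = x·V_DC = 16.7 V.)

V_out ≈ 15.5 V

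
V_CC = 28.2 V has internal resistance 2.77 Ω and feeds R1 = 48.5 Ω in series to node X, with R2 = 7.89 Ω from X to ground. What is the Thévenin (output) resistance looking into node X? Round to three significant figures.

R1' = 2.77 + 48.5 = 51.27 Ω (source resistance + R1).
Looking into X with the source shorted: R_th = R1'·R2/(R1'+R2) = 51.27 × 7.89/59.16 = 6.838 Ω.

R_th ≈ 6.84 Ω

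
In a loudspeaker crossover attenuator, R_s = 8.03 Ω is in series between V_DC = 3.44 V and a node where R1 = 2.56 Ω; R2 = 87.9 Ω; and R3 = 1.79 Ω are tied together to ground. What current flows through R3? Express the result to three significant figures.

Parallel bank: R_p = 1/(1/2.56 + 1/87.9 + 1/1.79) = 1.041 Ω.
V_A by voltage divider: V_A = 3.44 × 1.041/(8.03 + 1.041) = 0.3948 V.
Branch current I = V_A/R3 = 0.3948/1.79 = 0.2205 A.
(Check via current divider: I_total = 0.3792 A; share G_k/ΣG = 0.5815 → same result.)

I ≈ 0.221 A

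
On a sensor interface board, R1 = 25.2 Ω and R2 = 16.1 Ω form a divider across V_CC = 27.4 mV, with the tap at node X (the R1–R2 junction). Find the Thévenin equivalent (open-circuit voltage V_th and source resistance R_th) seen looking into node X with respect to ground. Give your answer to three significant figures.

V_th is the unloaded tap voltage: V_CC · R2/(R1+R2) = 27.4 × 0.3898 = 10.68 mV.
With V_CC suppressed (replaced by a short), R_th = R1 ‖ R2 = (25.20 × 16.1)/(25.20 + 16.1) = 9.824 Ω.

V_th ≈ 10.7 mV, R_th ≈ 9.82 Ω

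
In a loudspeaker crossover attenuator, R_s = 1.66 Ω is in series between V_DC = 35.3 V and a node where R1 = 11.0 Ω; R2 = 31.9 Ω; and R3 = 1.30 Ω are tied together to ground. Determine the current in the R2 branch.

Parallel bank: R_p = 1/(1/11.0 + 1/31.9 + 1/1.30) = 1.122 Ω.
V_A by voltage divider: V_A = 35.3 × 1.122/(1.66 + 1.122) = 14.23 V.
Branch current I = V_A/R2 = 14.23/31.9 = 0.4462 A.

I ≈ 0.446 A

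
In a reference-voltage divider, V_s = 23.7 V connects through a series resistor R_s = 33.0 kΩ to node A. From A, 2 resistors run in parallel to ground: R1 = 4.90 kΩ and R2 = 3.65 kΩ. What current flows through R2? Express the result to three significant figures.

I ≈ 0.387 mA

Parallel bank: R_p = 1/(1/4.90 + 1/3.65) = 2.092 kΩ.
V_A by voltage divider: V_A = 23.7 × 2.092/(33.0 + 2.092) = 1.413 V.
I(R2) = V_A / R2 = 1.413/3.65 = 0.3871 mA.
(Equivalently: I_total = 0.6754 mA, then current-divider fraction G_k/ΣG = 0.5731.)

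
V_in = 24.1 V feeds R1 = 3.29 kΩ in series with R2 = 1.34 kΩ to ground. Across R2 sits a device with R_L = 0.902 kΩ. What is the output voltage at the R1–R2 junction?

V_out ≈ 3.39 V

First combine the lower leg with the load: R2 ‖ R_L = 0.5391 kΩ.
Then V_out = V_in · R2'/(R1 + R2') = 24.1 × 0.5391/3.829 = 3.393 V.
(Unloaded it would be 6.97 V; the load pulls it down.)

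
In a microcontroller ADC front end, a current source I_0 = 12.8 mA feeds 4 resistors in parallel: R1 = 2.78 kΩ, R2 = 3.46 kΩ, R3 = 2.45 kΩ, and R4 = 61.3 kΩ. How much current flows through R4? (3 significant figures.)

Total conductance ΣG = 1/2.78 + 1/3.46 + 1/2.45 + 1/61.3 = 1.073 (units of 1/kΩ).
Current divider: I(R4) = I_0 · G_k/ΣG = 12.8 × (0.01631/1.073) = 12.8 × 0.01520 = 0.1946 mA.

I ≈ 0.195 mA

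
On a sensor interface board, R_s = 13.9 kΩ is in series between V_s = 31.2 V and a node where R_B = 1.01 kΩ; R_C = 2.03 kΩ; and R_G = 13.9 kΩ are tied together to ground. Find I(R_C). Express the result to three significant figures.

Equivalent of the parallel group: R_p = 0.6432 kΩ.
Node voltage V_A = V_s · R_p/(R_s + R_p) = 31.2 × 0.04423 = 1.380 V.
Branch current I = V_A/R_C = 1.380/2.03 = 0.6798 mA.
(Check via current divider: I_total = 2.145 mA; share G_k/ΣG = 0.3169 → same result.)

I ≈ 0.680 mA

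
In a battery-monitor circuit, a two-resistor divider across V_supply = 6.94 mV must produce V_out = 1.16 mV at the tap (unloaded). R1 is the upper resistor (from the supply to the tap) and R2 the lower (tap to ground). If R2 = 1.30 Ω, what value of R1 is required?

Required fraction k = V_out/V_supply = 0.1671.
So R1 = R2 · (V_supply/V_out − 1) = 1.30 × (6.94/1.16 − 1) = 1.30 × 4.983 = 6.478 Ω.

R1 ≈ 6.48 Ω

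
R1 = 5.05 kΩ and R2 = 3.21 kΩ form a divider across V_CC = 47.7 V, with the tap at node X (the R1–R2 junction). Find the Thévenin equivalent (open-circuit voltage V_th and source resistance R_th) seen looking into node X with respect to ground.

V_th ≈ 18.5 V, R_th ≈ 1.96 kΩ

Open-circuit (no load on X): V_th = V_CC · R2/(R1 + R2) = 47.7 × 3.21/(5.050 + 3.21) = 18.54 V.
Looking into X with the source shorted: R_th = R1·R2/(R1+R2) = 5.050 × 3.21/8.260 = 1.963 kΩ.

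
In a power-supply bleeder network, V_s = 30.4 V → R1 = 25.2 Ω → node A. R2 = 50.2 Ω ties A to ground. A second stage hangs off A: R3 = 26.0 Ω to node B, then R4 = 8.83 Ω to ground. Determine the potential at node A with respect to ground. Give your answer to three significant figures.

V_A ≈ 13.7 V

The second stage (R3 + R4 = 34.83 Ω) loads node A in parallel with R2.
R2 ‖ (R3+R4) = 20.56 Ω.
First divider: V_A = V_s · 20.56/(25.2 + 20.56) = 13.66 V.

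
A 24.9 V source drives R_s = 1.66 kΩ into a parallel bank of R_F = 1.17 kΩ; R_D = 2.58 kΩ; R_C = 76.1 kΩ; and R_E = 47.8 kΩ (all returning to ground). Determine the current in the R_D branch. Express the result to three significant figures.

Parallel bank: R_p = 1/(1/1.17 + 1/2.58 + 1/76.1 + 1/47.8) = 0.7835 kΩ.
Node voltage V_A = V_DC · R_p/(R_s + R_p) = 24.9 × 0.3206 = 7.984 V.
I(R_D) = V_A / R_D = 7.984/2.58 = 3.095 mA.
(Check via current divider: I_total = 10.19 mA; share G_k/ΣG = 0.3037 → same result.)

I ≈ 3.09 mA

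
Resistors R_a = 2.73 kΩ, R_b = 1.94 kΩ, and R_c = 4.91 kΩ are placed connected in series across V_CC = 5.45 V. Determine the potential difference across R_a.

V ≈ 1.55 V

Series total: ΣR = 2.73 + 1.94 + 4.91 = 9.580 kΩ.
By the voltage-divider rule, V = 5.45 × 2.730/9.580 = 1.553 V.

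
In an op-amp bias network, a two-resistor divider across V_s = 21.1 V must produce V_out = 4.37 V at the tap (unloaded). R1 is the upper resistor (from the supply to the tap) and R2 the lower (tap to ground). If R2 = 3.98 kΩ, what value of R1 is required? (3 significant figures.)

The divider ratio is R2/(R1+R2) = 4.37/21.1 = 0.2071.
R1 = R2·(1/k − 1) = 3.98 × 3.828 = 15.24 kΩ.

R1 ≈ 15.2 kΩ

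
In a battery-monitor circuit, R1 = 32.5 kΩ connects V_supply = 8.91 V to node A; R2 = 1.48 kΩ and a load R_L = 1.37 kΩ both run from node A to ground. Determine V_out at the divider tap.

The load sits in parallel with R2, giving an effective lower resistance R2' = R2·R_L/(R2+R_L) = 0.7114 kΩ.
Now apply the divider: V_out = 8.91 × 0.02142 = 0.1909 V.
(Unloaded it would be 0.388 V; the load pulls it down.)

V_out ≈ 0.191 V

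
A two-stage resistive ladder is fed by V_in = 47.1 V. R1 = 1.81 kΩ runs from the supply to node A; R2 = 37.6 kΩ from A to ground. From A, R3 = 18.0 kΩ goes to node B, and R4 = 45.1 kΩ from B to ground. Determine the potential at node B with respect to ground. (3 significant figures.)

Looking into the second stage from A: R3 + R4 = 63.10 kΩ appears in parallel with R2.
Effective lower resistance at A: R2 ‖ 63.10 = 23.56 kΩ.
First divider: V_A = V_in · 23.56/(1.81 + 23.56) = 43.74 V.
Stage 2 is unloaded, so V_B = V_A · R4/(R3+R4) = 43.74 × 45.1/63.10 = 31.26 V.

V_B ≈ 31.3 V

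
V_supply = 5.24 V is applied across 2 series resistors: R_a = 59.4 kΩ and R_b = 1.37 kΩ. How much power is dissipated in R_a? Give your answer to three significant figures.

Series current I = V_supply/ΣR = 5.24/60.77 = 0.08623 mA.
V(R_a) = I·R = 5.122 V; P = V·I = 5.122 × 0.08623 = 0.4416 mW.

P ≈ 0.442 mW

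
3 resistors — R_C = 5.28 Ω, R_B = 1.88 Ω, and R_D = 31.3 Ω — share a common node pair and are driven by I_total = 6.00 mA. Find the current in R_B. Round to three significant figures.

I ≈ 4.24 mA

Conductances: ΣG = 1/5.28 + 1/1.88 + 1/31.3 = 0.7533 (1/Ω).
R_B takes the fraction G_k/ΣG = 0.5319/0.7533 = 0.7062, so I = 6.00 × 0.7062 = 4.237 mA.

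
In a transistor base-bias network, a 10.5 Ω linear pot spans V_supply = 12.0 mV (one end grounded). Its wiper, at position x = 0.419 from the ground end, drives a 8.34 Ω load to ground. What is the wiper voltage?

Split the track: R_lower = x·R_p = 4.399 Ω, R_upper = (1−x)·R_p = 6.100 Ω.
(x·R_p) ‖ R_L = 2.880 Ω.
Loaded-divider output: V_out = 12.0 × 0.3207 = 3.848 mV.
(Unloaded: V_out = x·V_supply = 5.03 mV.)

V_out ≈ 3.85 mV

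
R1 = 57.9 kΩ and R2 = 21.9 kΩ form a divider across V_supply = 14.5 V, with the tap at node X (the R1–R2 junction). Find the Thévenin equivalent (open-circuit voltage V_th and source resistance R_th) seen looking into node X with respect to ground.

Open-circuit (no load on X): V_th = V_supply · R2/(R1 + R2) = 14.5 × 21.9/(57.90 + 21.9) = 3.979 V.
Zeroing V_supply shorts the top of R1 to ground, so R_th = R1 ‖ R2 = 15.89 kΩ.

V_th ≈ 3.98 V, R_th ≈ 15.9 kΩ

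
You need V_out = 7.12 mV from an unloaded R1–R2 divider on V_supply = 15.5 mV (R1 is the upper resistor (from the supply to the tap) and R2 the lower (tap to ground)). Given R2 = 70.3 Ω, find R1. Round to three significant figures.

The divider ratio is R2/(R1+R2) = 7.12/15.5 = 0.4594.
Rearranging, R1 = R2·(1−k)/k = 70.3 × 1.177 = 82.74 Ω.

R1 ≈ 82.7 Ω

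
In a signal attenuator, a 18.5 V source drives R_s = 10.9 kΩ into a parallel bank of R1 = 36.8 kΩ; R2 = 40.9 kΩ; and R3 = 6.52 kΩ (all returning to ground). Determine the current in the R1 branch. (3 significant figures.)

Equivalent of the parallel group: R_p = 4.878 kΩ.
V_A by voltage divider: V_A = 18.5 × 4.878/(10.9 + 4.878) = 5.720 V.
Branch current I = V_A/R1 = 5.720/36.8 = 0.1554 mA.
(Check via current divider: I_total = 1.173 mA; share G_k/ΣG = 0.1326 → same result.)

I ≈ 0.155 mA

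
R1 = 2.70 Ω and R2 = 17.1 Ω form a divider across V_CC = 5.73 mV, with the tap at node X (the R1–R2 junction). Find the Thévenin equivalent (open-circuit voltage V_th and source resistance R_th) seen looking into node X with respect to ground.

V_th ≈ 4.95 mV, R_th ≈ 2.33 Ω

With X open, the divider is unloaded: V_th = 5.73 × 17.1/19.80 = 4.949 mV.
Zeroing V_CC shorts the top of R1 to ground, so R_th = R1 ‖ R2 = 2.332 Ω.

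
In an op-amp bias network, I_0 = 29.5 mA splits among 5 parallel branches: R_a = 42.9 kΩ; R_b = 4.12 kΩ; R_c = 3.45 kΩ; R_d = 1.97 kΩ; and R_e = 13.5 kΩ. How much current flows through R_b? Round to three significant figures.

Total conductance ΣG = 1/42.9 + 1/4.12 + 1/3.45 + 1/1.97 + 1/13.5 = 1.138 (units of 1/kΩ).
R_b takes the fraction G_k/ΣG = 0.2427/1.138 = 0.2134, so I = 29.5 × 0.2134 = 6.294 mA.

I ≈ 6.29 mA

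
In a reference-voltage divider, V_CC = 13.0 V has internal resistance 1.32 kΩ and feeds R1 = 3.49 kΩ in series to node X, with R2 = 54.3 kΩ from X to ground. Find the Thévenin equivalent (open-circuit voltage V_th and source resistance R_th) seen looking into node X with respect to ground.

V_th ≈ 11.9 V, R_th ≈ 4.42 kΩ

R1' = 1.32 + 3.49 = 4.810 kΩ (source resistance + R1).
Open-circuit (no load on X): V_th = V_CC · R2/(R1' + R2) = 13.0 × 54.3/(4.810 + 54.3) = 11.94 V.
Zeroing V_CC shorts the top of R1' to ground, so R_th = R1' ‖ R2 = 4.419 kΩ.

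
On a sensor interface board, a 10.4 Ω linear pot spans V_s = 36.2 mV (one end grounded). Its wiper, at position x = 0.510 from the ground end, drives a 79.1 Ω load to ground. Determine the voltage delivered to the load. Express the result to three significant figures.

Split the track: R_lower = x·R_p = 5.304 Ω, R_upper = (1−x)·R_p = 5.096 Ω.
(x·R_p) ‖ R_L = 4.971 Ω.
Then V_out = V_s · 4.971/(5.096 + 4.971) = 17.87 mV.
(Unloaded: V_out = x·V_s = 18.5 mV.)

V_out ≈ 17.9 mV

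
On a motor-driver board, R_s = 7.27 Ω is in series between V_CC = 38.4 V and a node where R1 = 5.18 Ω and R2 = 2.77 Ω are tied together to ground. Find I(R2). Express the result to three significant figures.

I ≈ 2.76 A

Equivalent of the parallel group: R_p = 1.805 Ω.
V_A = 38.4 × 1.805/9.075 = 7.637 V.
I(R2) = V_A / R2 = 7.637/2.77 = 2.757 A.
(Equivalently: I_total = 4.231 A, then current-divider fraction G_k/ΣG = 0.6516.)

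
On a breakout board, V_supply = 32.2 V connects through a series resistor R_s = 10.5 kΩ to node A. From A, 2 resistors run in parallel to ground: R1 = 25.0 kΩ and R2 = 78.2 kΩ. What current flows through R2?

I ≈ 0.265 mA

Equivalent of the parallel group: R_p = 18.94 kΩ.
V_A = 32.2 × 18.94/29.44 = 20.72 V.
Branch current I = V_A/R2 = 20.72/78.2 = 0.2649 mA.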